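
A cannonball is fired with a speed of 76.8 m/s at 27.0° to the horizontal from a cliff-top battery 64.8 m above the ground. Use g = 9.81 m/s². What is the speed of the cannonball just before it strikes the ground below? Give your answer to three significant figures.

84.7 m/s

v_x = 76.8 cos 27.0° = 68.43 m/s is unchanged throughout.
For the vertical component, v_y² = v_y0² + 2 g h = (34.87)² + 2×9.81×64.8 = 2487, so |v_y| = 49.87 m/s.
Impact speed = √(v_x² + v_y²) = √(4683 + 2487) = 84.7 m/s.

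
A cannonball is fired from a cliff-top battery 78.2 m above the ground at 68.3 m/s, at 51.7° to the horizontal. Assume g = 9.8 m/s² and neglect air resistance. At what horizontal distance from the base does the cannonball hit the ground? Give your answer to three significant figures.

Components: v_x = 68.3 cos 51.7° = 42.33 m/s, v_y = 68.3 sin 51.7° = 53.60 m/s.
Vertical: 0 = 78.2 + 53.60 t − ½(9.8) t² ⇒ 4.900 t² − 53.60 t − 78.2 = 0.
t = [53.60 + √(2873 + 1533)] / 9.800 = 12.24 s.
Horizontal: R = v_x · t = 42.33 × 12.24 = 518 m.

518 m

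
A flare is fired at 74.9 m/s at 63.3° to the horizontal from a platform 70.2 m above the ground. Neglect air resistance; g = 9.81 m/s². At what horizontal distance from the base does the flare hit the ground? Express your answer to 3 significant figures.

492 m

Components: v_x = 74.9 cos 63.3° = 33.65 m/s, v_y = 74.9 sin 63.3° = 66.91 m/s.
Vertical: 0 = 70.2 + 66.91 t − ½(9.81) t² ⇒ 4.905 t² − 66.91 t − 70.2 = 0.
t = [66.91 + √(4477 + 1377)] / 9.810 = 14.62 s.
Horizontal: R = v_x · t = 33.65 × 14.62 = 492 m.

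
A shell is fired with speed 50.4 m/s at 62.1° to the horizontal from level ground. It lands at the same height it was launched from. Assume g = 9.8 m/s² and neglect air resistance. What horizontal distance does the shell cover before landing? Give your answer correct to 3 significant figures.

214 m

For level ground, R = v₀² sin(2θ) / g.
sin(2 × 62.1°) = sin 124.2° = 0.8271.
R = (50.4)² × 0.8271 / 9.8 = 214 m.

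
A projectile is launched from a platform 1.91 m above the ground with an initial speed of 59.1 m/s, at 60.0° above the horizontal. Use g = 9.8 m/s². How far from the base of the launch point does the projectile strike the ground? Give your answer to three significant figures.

310 m

Components: v_x = 59.1 cos 60.0° = 29.55 m/s, v_y = 59.1 sin 60.0° = 51.18 m/s.
Vertical: 0 = 1.91 + 51.18 t − ½(9.8) t² ⇒ 4.900 t² − 51.18 t − 1.91 = 0.
t = [51.18 + √(2619 + 37.44)] / 9.800 = 10.48 s.
Horizontal: R = v_x · t = 29.55 × 10.48 = 310 m.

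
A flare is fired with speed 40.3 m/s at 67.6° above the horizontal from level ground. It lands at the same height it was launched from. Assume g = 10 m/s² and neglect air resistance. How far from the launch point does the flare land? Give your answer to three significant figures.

114 m

For level ground, R = v₀² sin(2θ) / g.
sin(2 × 67.6°) = sin 135.2° = 0.7046.
R = (40.3)² × 0.7046 / 10 = 114 m.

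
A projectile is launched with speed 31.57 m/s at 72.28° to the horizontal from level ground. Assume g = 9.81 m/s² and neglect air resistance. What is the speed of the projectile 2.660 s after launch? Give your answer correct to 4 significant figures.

v_x = 31.57 cos 72.28° = 9.6088 m/s (constant).
v_y(t) = 31.57 sin 72.28° − g t = 30.072 − 9.81 × 2.660 = 3.9774 m/s.
Speed = √(v_x² + v_y²) = √(92.329 + 15.820) = 10.40 m/s.

10.40 m/s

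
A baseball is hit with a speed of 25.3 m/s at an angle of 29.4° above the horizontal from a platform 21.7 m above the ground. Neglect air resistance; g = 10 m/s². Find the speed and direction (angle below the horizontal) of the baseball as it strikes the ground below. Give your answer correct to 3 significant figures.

32.8 m/s at 47.7° below the horizontal

v_x = 25.3 cos 29.4° = 22.04 m/s (constant).
|v_y| at impact = √((12.42)² + 2×10×21.7) = 24.25 m/s.
Speed = √(22.04² + 24.25²) = 32.8 m/s; angle = arctan(24.25/22.04) = 47.7° below horizontal.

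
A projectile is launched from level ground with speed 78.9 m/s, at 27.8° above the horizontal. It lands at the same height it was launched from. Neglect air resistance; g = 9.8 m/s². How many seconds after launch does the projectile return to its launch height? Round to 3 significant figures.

7.51 s

Vertical component: v_y = 78.9 sin 27.8° = 36.80 m/s.
For a projectile landing at launch height, time of flight is t = 2 v_y / g = 2 × 36.80 / 9.8 = 7.51 s.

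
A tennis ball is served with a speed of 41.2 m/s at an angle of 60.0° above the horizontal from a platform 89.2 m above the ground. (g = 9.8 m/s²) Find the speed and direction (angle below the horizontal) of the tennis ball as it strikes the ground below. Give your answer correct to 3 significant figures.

58.7 m/s at 69.5° below the horizontal

v_x = 41.2 cos 60.0° = 20.60 m/s (constant).
|v_y| at impact = √((35.68)² + 2×9.8×89.2) = 54.97 m/s.
Speed = √(20.60² + 54.97²) = 58.7 m/s; angle = arctan(54.97/20.60) = 69.5° below horizontal.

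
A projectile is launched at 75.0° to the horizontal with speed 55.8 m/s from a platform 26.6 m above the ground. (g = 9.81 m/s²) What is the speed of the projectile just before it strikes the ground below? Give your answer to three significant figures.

v_x = 55.8 cos 75.0° = 14.44 m/s is unchanged throughout.
For the vertical component, v_y² = v_y0² + 2 g h = (53.90)² + 2×9.81×26.6 = 3427, so |v_y| = 58.54 m/s.
Impact speed = √(v_x² + v_y²) = √(208.5 + 3427) = 60.3 m/s.

60.3 m/s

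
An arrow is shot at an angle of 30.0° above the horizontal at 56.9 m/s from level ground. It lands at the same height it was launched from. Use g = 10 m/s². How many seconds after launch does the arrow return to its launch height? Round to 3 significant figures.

5.69 s

Vertical component: v_y = 56.9 sin 30.0° = 28.45 m/s.
For a projectile landing at launch height, time of flight is t = 2 v_y / g = 2 × 28.45 / 10 = 5.69 s.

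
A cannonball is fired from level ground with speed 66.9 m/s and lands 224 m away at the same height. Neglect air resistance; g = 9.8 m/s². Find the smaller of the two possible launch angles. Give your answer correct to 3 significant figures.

Level-ground range: R = v₀² sin(2θ)/g ⇒ sin 2θ = R g / v₀² = 224×9.8/66.9² = 0.4905.
2θ = arcsin(0.4905) = 29.37° or 180° − 29.37° = 150.63°.
So θ = 14.7° or θ = 75.3°.

14.7°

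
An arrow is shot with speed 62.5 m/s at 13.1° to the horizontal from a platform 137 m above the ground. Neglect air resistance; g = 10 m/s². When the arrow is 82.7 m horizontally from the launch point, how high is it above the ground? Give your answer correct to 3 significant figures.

147 m

v_x = 62.5 cos 13.1° = 60.87 m/s, v_y0 = 62.5 sin 13.1° = 14.17 m/s.
Time to reach x = 82.7 m: t = x / v_x = 82.7 / 60.87 = 1.359 s.
y = 137 + v_y0 t − ½ g t² = 137 + 14.17×1.359 − 5.000×1.359² = 147 m.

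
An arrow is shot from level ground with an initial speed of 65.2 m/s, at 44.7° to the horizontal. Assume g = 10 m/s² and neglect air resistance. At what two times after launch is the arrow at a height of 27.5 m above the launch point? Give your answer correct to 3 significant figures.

v_y0 = 65.2 sin 44.7° = 45.86 m/s.
Set y = v_y0 t − ½ g t² = 27.5: 5.000 t² − 45.86 t + 27.5 = 0.
t = [45.86 ± √(2103 − 550.0)] / 10 = (45.86 ± 39.41) / 10, giving t = 0.645 s or t = 8.53 s.
So the arrow is at 27.5 m at t = 0.645 s (rising) and t = 8.53 s (falling).

0.645 s and 8.53 s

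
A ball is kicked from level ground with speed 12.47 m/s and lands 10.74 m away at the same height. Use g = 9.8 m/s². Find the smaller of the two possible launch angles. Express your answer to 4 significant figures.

21.30°

Level-ground range: R = v₀² sin(2θ)/g ⇒ sin 2θ = R g / v₀² = 10.74×9.8/12.47² = 0.6769.
2θ = arcsin(0.6769) = 42.602° or 180° − 42.602° = 137.398°.
So θ = 21.30° or θ = 68.70°.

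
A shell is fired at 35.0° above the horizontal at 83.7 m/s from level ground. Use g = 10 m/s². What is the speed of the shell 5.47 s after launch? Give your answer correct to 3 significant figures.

68.9 m/s

v_x = 83.7 cos 35.0° = 68.56 m/s (constant).
v_y(t) = 83.7 sin 35.0° − g t = 48.01 − 10 × 5.47 = -6.690 m/s.
Speed = √(v_x² + v_y²) = √(4700 + 44.76) = 68.9 m/s.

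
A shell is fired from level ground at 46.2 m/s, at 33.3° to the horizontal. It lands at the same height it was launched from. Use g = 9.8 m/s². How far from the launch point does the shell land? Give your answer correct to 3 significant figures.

200 m

For level ground, R = v₀² sin(2θ) / g.
sin(2 × 33.3°) = sin 66.60° = 0.9178.
R = (46.2)² × 0.9178 / 9.8 = 200 m.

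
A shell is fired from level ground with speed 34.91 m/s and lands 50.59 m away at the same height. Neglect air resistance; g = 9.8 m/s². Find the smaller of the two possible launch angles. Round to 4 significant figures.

Level-ground range: R = v₀² sin(2θ)/g ⇒ sin 2θ = R g / v₀² = 50.59×9.8/34.91² = 0.4068.
2θ = arcsin(0.4068) = 24.004° or 180° − 24.004° = 155.996°.
So θ = 12.00° or θ = 78.00°.

12.00°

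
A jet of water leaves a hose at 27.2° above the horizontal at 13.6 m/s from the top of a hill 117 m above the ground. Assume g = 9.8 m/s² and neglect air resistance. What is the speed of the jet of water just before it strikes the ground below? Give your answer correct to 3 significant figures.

v_x = 13.6 cos 27.2° = 12.10 m/s is unchanged throughout.
For the vertical component, v_y² = v_y0² + 2 g h = (6.217)² + 2×9.8×117 = 2332, so |v_y| = 48.29 m/s.
Impact speed = √(v_x² + v_y²) = √(146.4 + 2332) = 49.8 m/s.

49.8 m/s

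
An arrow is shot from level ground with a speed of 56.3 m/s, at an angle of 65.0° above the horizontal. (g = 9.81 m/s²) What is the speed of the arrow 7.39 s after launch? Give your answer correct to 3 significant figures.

v_x = 56.3 cos 65.0° = 23.79 m/s (constant).
v_y(t) = 56.3 sin 65.0° − g t = 51.03 − 9.81 × 7.39 = -21.47 m/s.
Speed = √(v_x² + v_y²) = √(566.0 + 461.0) = 32.0 m/s.

32.0 m/s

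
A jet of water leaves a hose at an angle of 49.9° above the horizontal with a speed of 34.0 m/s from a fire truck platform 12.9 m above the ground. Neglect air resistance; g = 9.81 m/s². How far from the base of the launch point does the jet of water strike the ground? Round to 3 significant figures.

Components: v_x = 34.0 cos 49.9° = 21.90 m/s, v_y = 34.0 sin 49.9° = 26.01 m/s.
Vertical: 0 = 12.9 + 26.01 t − ½(9.81) t² ⇒ 4.905 t² − 26.01 t − 12.9 = 0.
t = [26.01 + √(676.5 + 253.1)] / 9.810 = 5.759 s.
Horizontal: R = v_x · t = 21.90 × 5.759 = 126 m.

126 m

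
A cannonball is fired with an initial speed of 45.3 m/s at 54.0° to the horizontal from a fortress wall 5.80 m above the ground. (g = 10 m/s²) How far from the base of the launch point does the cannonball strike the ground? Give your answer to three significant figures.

199 m

Components: v_x = 45.3 cos 54.0° = 26.63 m/s, v_y = 45.3 sin 54.0° = 36.65 m/s.
Vertical: 0 = 5.80 + 36.65 t − ½(10) t² ⇒ 5.000 t² − 36.65 t − 5.80 = 0.
t = [36.65 + √(1343 + 116.0)] / 10.00 = 7.485 s.
Horizontal: R = v_x · t = 26.63 × 7.485 = 199 m.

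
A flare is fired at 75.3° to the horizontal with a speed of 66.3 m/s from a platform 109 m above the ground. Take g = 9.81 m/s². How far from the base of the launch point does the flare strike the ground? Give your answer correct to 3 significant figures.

Components: v_x = 66.3 cos 75.3° = 16.82 m/s, v_y = 66.3 sin 75.3° = 64.13 m/s.
Vertical: 0 = 109 + 64.13 t − ½(9.81) t² ⇒ 4.905 t² − 64.13 t − 109 = 0.
t = [64.13 + √(4113 + 2139)] / 9.810 = 14.60 s.
Horizontal: R = v_x · t = 16.82 × 14.60 = 246 m.

246 m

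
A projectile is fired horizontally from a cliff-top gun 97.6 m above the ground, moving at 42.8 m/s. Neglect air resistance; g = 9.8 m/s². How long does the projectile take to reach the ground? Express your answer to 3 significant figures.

4.46 s

The horizontal speed doesn't affect the fall. With v_y0 = 0, h = ½ g t².
t = √(2 × 97.6 / 9.8) = √19.92 = 4.46 s.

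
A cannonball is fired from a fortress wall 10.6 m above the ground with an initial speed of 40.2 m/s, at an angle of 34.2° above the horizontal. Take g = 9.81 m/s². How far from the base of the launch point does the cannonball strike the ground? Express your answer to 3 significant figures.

167 m

Components: v_x = 40.2 cos 34.2° = 33.25 m/s, v_y = 40.2 sin 34.2° = 22.60 m/s.
Vertical: 0 = 10.6 + 22.60 t − ½(9.81) t² ⇒ 4.905 t² − 22.60 t − 10.6 = 0.
t = [22.60 + √(510.8 + 208.0)] / 9.810 = 5.037 s.
Horizontal: R = v_x · t = 33.25 × 5.037 = 167 m.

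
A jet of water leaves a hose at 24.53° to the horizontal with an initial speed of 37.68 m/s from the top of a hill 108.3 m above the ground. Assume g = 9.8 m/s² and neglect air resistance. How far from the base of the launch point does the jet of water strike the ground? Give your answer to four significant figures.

Components: v_x = 37.68 cos 24.53° = 34.279 m/s, v_y = 37.68 sin 24.53° = 15.644 m/s.
Vertical: 0 = 108.3 + 15.644 t − ½(9.8) t² ⇒ 4.900 t² − 15.644 t − 108.3 = 0.
t = [15.644 + √(244.73 + 2122.7)] / 9.800 = 6.5612 s.
Horizontal: R = v_x · t = 34.279 × 6.5612 = 224.9 m.

224.9 m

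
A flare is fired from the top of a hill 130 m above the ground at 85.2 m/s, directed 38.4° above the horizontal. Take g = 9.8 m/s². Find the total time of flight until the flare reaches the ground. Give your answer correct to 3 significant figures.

12.9 s

Vertical component: v_y = 85.2 sin 38.4° = 52.92 m/s.
Taking up as positive with launch at y = 130 m, landing at y = 0: 0 = 130 + 52.92 t − ½(9.8) t².
Solving 4.900 t² − 52.92 t − 130 = 0 gives t = [52.92 + √(52.92² + 4·4.900·130)] / 9.800 = 12.9 s.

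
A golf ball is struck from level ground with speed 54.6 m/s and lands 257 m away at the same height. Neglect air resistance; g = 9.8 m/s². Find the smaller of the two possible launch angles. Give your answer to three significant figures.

28.8°

Level-ground range: R = v₀² sin(2θ)/g ⇒ sin 2θ = R g / v₀² = 257×9.8/54.6² = 0.8448.
2θ = arcsin(0.8448) = 57.65° or 180° − 57.65° = 122.35°.
So θ = 28.8° or θ = 61.2°.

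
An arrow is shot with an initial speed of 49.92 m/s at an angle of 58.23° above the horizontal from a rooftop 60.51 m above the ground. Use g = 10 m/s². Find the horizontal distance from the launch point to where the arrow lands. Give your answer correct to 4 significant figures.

Components: v_x = 49.92 cos 58.23° = 26.283 m/s, v_y = 49.92 sin 58.23° = 42.440 m/s.
Vertical: 0 = 60.51 + 42.440 t − ½(10) t² ⇒ 5.000 t² − 42.440 t − 60.51 = 0.
t = [42.440 + √(1801.2 + 1210.2)] / 10.00 = 9.7316 s.
Horizontal: R = v_x · t = 26.283 × 9.7316 = 255.8 m.

255.8 m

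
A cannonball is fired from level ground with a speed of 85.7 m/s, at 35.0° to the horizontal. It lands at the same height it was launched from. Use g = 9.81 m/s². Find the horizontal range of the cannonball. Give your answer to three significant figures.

704 m

For level ground, R = v₀² sin(2θ) / g.
sin(2 × 35.0°) = sin 70.00° = 0.9397.
R = (85.7)² × 0.9397 / 9.81 = 704 m.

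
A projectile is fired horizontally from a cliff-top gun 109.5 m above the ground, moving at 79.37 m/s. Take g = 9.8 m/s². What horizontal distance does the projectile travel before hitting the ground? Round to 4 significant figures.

375.2 m

Initial vertical velocity is zero, so the fall time comes from h = ½ g t²: t = √(2 × 109.5 / 9.8) = 4.7273 s.
Horizontal motion is uniform at 79.37 m/s, so x = 79.37 × 4.7273 = 375.2 m.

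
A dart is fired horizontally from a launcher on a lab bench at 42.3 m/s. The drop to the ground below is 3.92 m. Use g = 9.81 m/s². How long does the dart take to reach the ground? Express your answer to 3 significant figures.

0.894 s

The horizontal speed doesn't affect the fall. With v_y0 = 0, h = ½ g t².
t = √(2 × 3.92 / 9.81) = √0.7992 = 0.894 s.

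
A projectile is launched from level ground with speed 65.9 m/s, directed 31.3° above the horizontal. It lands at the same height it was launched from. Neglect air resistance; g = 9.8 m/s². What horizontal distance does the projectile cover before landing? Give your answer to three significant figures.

393 m

For level ground, R = v₀² sin(2θ) / g.
sin(2 × 31.3°) = sin 62.60° = 0.8878.
R = (65.9)² × 0.8878 / 9.8 = 393 m.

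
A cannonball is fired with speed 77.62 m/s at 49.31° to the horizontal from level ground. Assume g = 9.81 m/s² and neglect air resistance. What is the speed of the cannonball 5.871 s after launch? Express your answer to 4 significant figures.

v_x = 77.62 cos 49.31° = 50.606 m/s (constant).
v_y(t) = 77.62 sin 49.31° − g t = 58.855 − 9.81 × 5.871 = 1.2605 m/s.
Speed = √(v_x² + v_y²) = √(2561.0 + 1.5889) = 50.62 m/s.

50.62 m/s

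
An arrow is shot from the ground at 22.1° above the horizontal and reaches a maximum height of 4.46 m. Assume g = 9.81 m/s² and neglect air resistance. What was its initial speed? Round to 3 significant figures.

At maximum height v_y = 0, so (v₀ sin θ)² = 2 g H.
v₀ sin 22.1° = √(2 × 9.81 × 4.46) = 9.354 m/s.
v₀ = 9.354 / sin 22.1° = 9.354 / 0.3762 = 24.9 m/s.

24.9 m/s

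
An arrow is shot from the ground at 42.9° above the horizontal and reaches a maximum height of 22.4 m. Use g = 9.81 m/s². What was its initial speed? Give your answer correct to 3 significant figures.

30.8 m/s

At maximum height v_y = 0, so (v₀ sin θ)² = 2 g H.
v₀ sin 42.9° = √(2 × 9.81 × 22.4) = 20.96 m/s.
v₀ = 20.96 / sin 42.9° = 20.96 / 0.6807 = 30.8 m/s.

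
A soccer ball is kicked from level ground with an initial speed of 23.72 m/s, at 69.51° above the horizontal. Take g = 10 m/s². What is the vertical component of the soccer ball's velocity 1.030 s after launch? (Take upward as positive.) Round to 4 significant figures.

Initial vertical component: v_y0 = 23.72 sin 69.51° = 22.219 m/s.
v_y(t) = v_y0 − g t = 22.219 − 10 × 1.030 = 11.92 m/s.

11.92 m/s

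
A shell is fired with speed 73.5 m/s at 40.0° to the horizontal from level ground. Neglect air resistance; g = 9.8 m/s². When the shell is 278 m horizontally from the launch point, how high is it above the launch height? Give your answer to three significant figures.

v_x = 73.5 cos 40.0° = 56.30 m/s, v_y0 = 73.5 sin 40.0° = 47.24 m/s.
Time to reach x = 278 m: t = x / v_x = 278 / 56.30 = 4.938 s.
y = v_y0 t − ½ g t² = 47.24×4.938 − 4.900×4.938² = 114 m.

114 m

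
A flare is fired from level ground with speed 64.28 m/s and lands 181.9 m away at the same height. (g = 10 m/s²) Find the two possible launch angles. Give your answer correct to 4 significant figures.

Level-ground range: R = v₀² sin(2θ)/g ⇒ sin 2θ = R g / v₀² = 181.9×10/64.28² = 0.4402.
2θ = arcsin(0.4402) = 26.117° or 180° − 26.117° = 153.883°.
So θ = 13.06° or θ = 76.94°.

13.06° and 76.94°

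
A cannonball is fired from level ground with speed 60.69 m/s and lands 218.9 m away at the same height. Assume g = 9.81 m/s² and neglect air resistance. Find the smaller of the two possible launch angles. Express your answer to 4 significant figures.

17.83°

Level-ground range: R = v₀² sin(2θ)/g ⇒ sin 2θ = R g / v₀² = 218.9×9.81/60.69² = 0.5830.
2θ = arcsin(0.5830) = 35.662° or 180° − 35.662° = 144.338°.
So θ = 17.83° or θ = 72.17°.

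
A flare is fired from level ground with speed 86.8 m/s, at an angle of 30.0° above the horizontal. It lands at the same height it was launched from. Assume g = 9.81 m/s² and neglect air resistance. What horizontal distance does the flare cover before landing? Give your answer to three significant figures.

Components: v_x = 86.8 cos 30.0° = 75.17 m/s, v_y = 86.8 sin 30.0° = 43.40 m/s.
Time of flight (same landing height): t = 2 v_y / g = 2 × 43.40 / 9.81 = 8.848 s.
Range: R = v_x · t = 75.17 × 8.848 = 665 m.

665 m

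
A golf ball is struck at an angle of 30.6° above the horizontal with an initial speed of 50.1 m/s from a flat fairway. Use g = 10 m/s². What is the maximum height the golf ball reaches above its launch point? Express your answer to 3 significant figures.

Vertical component of launch velocity: v_y = 50.1 sin 30.6° = 25.50 m/s.
At the highest point the vertical velocity is zero, so v_y² = 2 g h_max.
h_max = (25.50)² / (2 × 10) = 650.2 / 20.00 = 32.5 m.

32.5 m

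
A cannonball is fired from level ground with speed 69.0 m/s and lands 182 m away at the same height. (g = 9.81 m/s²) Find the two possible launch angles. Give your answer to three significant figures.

Level-ground range: R = v₀² sin(2θ)/g ⇒ sin 2θ = R g / v₀² = 182×9.81/69.0² = 0.3750.
2θ = arcsin(0.3750) = 22.02° or 180° − 22.02° = 157.98°.
So θ = 11.0° or θ = 79.0°.

11.0° and 79.0°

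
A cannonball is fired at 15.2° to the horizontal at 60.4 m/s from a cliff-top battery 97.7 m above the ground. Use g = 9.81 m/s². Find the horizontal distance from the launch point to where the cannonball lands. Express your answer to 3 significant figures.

371 m

Components: v_x = 60.4 cos 15.2° = 58.29 m/s, v_y = 60.4 sin 15.2° = 15.84 m/s.
Vertical: 0 = 97.7 + 15.84 t − ½(9.81) t² ⇒ 4.905 t² − 15.84 t − 97.7 = 0.
t = [15.84 + √(250.9 + 1917)] / 9.810 = 6.361 s.
Horizontal: R = v_x · t = 58.29 × 6.361 = 371 m.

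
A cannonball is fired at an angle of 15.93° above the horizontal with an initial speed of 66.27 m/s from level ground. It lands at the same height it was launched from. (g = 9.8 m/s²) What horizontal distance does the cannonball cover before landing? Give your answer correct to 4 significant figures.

For level ground, R = v₀² sin(2θ) / g.
sin(2 × 15.93°) = sin 31.860° = 0.5278.
R = (66.27)² × 0.5278 / 9.8 = 236.5 m.

236.5 m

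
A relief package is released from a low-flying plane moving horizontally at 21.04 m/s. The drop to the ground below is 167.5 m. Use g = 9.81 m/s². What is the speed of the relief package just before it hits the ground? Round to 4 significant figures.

61.07 m/s

Fall time: t = √(2 × 167.5 / 9.81) = 5.8437 s.
At impact: v_x = 21.04 m/s (unchanged), v_y = g t = 9.81 × 5.8437 = 57.327 m/s.
Speed = √(v_x² + v_y²) = √(442.68 + 3286.4) = 61.07 m/s.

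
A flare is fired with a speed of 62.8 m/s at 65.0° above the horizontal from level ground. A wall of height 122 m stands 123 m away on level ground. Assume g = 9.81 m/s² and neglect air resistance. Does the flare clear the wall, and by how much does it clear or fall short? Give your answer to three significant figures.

Yes — it clears the wall by 36.4 m.

v_x = 62.8 cos 65.0° = 26.54 m/s; v_y0 = 62.8 sin 65.0° = 56.92 m/s.
Time to reach the wall: t = 123 / 26.54 = 4.635 s.
Height at that point: y = 56.92×4.635 − 4.905×4.635² = 158.4 m.
That is 158.4 − 122 = 36.4 m above the top of the wall, so the flare clears it.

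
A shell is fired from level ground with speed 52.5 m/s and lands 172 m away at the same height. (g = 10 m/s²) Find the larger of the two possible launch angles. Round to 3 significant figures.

Level-ground range: R = v₀² sin(2θ)/g ⇒ sin 2θ = R g / v₀² = 172×10/52.5² = 0.6240.
2θ = arcsin(0.6240) = 38.61° or 180° − 38.61° = 141.39°.
So θ = 19.3° or θ = 70.7°.

70.7°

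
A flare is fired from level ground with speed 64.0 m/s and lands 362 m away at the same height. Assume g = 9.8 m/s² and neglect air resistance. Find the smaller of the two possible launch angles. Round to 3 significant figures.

Level-ground range: R = v₀² sin(2θ)/g ⇒ sin 2θ = R g / v₀² = 362×9.8/64.0² = 0.8661.
2θ = arcsin(0.8661) = 60.01° or 180° − 60.01° = 119.99°.
So θ = 30.0° or θ = 60.0°.

30.0°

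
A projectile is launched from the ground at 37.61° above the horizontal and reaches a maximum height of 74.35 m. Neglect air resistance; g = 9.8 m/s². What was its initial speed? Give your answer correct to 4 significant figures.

At maximum height v_y = 0, so (v₀ sin θ)² = 2 g H.
v₀ sin 37.61° = √(2 × 9.8 × 74.35) = 38.174 m/s.
v₀ = 38.174 / sin 37.61° = 38.174 / 0.6103 = 62.55 m/s.

62.55 m/s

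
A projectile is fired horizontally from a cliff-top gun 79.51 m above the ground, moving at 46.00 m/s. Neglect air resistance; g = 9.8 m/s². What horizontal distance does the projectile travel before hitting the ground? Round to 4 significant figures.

185.3 m

Initial vertical velocity is zero, so the fall time comes from h = ½ g t²: t = √(2 × 79.51 / 9.8) = 4.0282 s.
Horizontal motion is uniform at 46.00 m/s, so x = 46.00 × 4.0282 = 185.3 m.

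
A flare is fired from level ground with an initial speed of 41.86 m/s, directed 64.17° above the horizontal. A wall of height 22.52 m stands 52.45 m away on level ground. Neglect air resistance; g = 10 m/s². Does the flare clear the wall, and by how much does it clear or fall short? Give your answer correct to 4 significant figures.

v_x = 41.86 cos 64.17° = 18.239 m/s; v_y0 = 41.86 sin 64.17° = 37.678 m/s.
Time to reach the wall: t = 52.45 / 18.239 = 2.8757 s.
Height at that point: y = 37.678×2.8757 − 5.000×2.8757² = 67.002 m.
That is 67.002 − 22.52 = 44.48 m above the top of the wall, so the flare clears it.

Yes — it clears the wall by 44.48 m.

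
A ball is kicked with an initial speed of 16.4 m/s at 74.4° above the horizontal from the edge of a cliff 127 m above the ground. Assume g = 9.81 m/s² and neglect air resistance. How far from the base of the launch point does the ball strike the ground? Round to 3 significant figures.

Components: v_x = 16.4 cos 74.4° = 4.410 m/s, v_y = 16.4 sin 74.4° = 15.80 m/s.
Vertical: 0 = 127 + 15.80 t − ½(9.81) t² ⇒ 4.905 t² − 15.80 t − 127 = 0.
t = [15.80 + √(249.6 + 2492)] / 9.810 = 6.948 s.
Horizontal: R = v_x · t = 4.410 × 6.948 = 30.6 m.

30.6 m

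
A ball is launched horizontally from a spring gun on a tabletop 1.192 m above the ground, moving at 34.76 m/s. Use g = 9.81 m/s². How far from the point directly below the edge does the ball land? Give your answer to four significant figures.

Initial vertical velocity is zero, so the fall time comes from h = ½ g t²: t = √(2 × 1.192 / 9.81) = 0.49297 s.
Horizontal motion is uniform at 34.76 m/s, so x = 34.76 × 0.49297 = 17.14 m.

17.14 m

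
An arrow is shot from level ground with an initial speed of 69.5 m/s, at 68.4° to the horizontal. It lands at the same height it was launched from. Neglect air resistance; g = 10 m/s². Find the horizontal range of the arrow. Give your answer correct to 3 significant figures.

331 m

For level ground, R = v₀² sin(2θ) / g.
sin(2 × 68.4°) = sin 136.8° = 0.6845.
R = (69.5)² × 0.6845 / 10 = 331 m.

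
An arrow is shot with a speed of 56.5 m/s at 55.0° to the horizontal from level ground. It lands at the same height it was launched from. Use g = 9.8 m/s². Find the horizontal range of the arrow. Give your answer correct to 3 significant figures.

306 m

For level ground, R = v₀² sin(2θ) / g.
sin(2 × 55.0°) = sin 110.0° = 0.9397.
R = (56.5)² × 0.9397 / 9.8 = 306 m.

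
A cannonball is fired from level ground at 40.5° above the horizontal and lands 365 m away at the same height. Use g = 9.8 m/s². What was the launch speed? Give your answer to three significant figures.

60.2 m/s

On level ground, R = v₀² sin(2θ) / g, so v₀ = √(R g / sin 2θ).
sin(2 × 40.5°) = 0.9877.
v₀ = √(365 × 9.8 / 0.9877) = √3622 = 60.2 m/s.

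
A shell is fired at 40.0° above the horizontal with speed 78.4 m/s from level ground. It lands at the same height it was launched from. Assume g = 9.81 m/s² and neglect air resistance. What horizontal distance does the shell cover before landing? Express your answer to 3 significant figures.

Components: v_x = 78.4 cos 40.0° = 60.06 m/s, v_y = 78.4 sin 40.0° = 50.39 m/s.
Time of flight (same landing height): t = 2 v_y / g = 2 × 50.39 / 9.81 = 10.27 s.
Range: R = v_x · t = 60.06 × 10.27 = 617 m.

617 m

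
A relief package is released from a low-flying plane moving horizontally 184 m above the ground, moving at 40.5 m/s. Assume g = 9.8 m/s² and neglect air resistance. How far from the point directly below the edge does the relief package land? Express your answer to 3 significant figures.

Initial vertical velocity is zero, so the fall time comes from h = ½ g t²: t = √(2 × 184 / 9.8) = 6.128 s.
Horizontal motion is uniform at 40.5 m/s, so x = 40.5 × 6.128 = 248 m.

248 m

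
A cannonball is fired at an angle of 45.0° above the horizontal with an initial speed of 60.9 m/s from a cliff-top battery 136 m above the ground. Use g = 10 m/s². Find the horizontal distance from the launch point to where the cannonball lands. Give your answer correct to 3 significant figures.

477 m

Components: v_x = 60.9 cos 45.0° = 43.06 m/s, v_y = 60.9 sin 45.0° = 43.06 m/s.
Vertical: 0 = 136 + 43.06 t − ½(10) t² ⇒ 5.000 t² − 43.06 t − 136 = 0.
t = [43.06 + √(1854 + 2720)] / 10.00 = 11.07 s.
Horizontal: R = v_x · t = 43.06 × 11.07 = 477 m.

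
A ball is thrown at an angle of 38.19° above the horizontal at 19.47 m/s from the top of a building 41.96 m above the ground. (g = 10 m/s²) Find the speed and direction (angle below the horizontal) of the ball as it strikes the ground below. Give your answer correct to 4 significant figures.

v_x = 19.47 cos 38.19° = 15.303 m/s (constant).
|v_y| at impact = √((12.038)² + 2×10×41.96) = 31.371 m/s.
Speed = √(15.303² + 31.371²) = 34.90 m/s; angle = arctan(31.371/15.303) = 64.00° below horizontal.

34.90 m/s at 64.00° below the horizontal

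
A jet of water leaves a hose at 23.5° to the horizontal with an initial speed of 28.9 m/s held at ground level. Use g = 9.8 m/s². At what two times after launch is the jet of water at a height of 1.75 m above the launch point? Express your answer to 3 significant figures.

0.163 s and 2.19 s

v_y0 = 28.9 sin 23.5° = 11.52 m/s.
Set y = v_y0 t − ½ g t² = 1.75: 4.900 t² − 11.52 t + 1.75 = 0.
t = [11.52 ± √(132.7 − 34.30)] / 9.8 = (11.52 ± 9.920) / 9.8, giving t = 0.163 s or t = 2.19 s.
So the jet of water is at 1.75 m at t = 0.163 s (rising) and t = 2.19 s (falling).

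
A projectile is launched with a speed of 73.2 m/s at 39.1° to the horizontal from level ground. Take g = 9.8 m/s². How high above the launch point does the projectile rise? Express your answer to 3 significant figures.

109 m

Vertical component of launch velocity: v_y = 73.2 sin 39.1° = 46.17 m/s.
At the highest point the vertical velocity is zero, so v_y² = 2 g h_max.
h_max = (46.17)² / (2 × 9.8) = 2132 / 19.60 = 109 m.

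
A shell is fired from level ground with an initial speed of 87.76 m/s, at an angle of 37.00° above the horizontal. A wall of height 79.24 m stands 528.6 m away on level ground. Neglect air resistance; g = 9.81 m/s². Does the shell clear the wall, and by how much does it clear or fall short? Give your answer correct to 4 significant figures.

v_x = 87.76 cos 37.00° = 70.088 m/s; v_y0 = 87.76 sin 37.00° = 52.815 m/s.
Time to reach the wall: t = 528.6 / 70.088 = 7.5419 s.
Height at that point: y = 52.815×7.5419 − 4.905×7.5419² = 119.33 m.
That is 119.33 − 79.24 = 40.09 m above the top of the wall, so the shell clears it.

Yes — it clears the wall by 40.09 m.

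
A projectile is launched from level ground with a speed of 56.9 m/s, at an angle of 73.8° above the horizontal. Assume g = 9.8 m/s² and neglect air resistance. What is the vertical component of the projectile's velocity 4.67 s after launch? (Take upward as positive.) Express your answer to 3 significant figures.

8.87 m/s

Initial vertical component: v_y0 = 56.9 sin 73.8° = 54.64 m/s.
v_y(t) = v_y0 − g t = 54.64 − 9.8 × 4.67 = 8.87 m/s.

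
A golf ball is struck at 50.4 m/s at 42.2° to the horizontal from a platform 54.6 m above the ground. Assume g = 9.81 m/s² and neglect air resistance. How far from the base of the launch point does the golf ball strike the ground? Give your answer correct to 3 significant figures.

Components: v_x = 50.4 cos 42.2° = 37.34 m/s, v_y = 50.4 sin 42.2° = 33.85 m/s.
Vertical: 0 = 54.6 + 33.85 t − ½(9.81) t² ⇒ 4.905 t² − 33.85 t − 54.6 = 0.
t = [33.85 + √(1146 + 1071)] / 9.810 = 8.250 s.
Horizontal: R = v_x · t = 37.34 × 8.250 = 308 m.

308 m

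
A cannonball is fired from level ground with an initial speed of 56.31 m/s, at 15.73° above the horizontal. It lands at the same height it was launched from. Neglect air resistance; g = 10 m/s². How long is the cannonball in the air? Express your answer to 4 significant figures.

3.053 s

Vertical component: v_y = 56.31 sin 15.73° = 15.266 m/s.
For a projectile landing at launch height, time of flight is t = 2 v_y / g = 2 × 15.266 / 10 = 3.053 s.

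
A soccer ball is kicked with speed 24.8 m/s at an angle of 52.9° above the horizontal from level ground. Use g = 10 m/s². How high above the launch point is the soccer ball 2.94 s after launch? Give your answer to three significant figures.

v_y0 = 24.8 sin 52.9° = 19.78 m/s.
y(t) = v_y0 t − ½ g t² = 19.78×2.94 − 5.000×2.94² = 14.9 m.

14.9 m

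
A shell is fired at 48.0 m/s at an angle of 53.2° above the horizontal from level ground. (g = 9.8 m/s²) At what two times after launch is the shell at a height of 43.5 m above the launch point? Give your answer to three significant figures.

v_y0 = 48.0 sin 53.2° = 38.44 m/s.
Set y = v_y0 t − ½ g t² = 43.5: 4.900 t² − 38.44 t + 43.5 = 0.
t = [38.44 ± √(1478 − 852.6)] / 9.8 = (38.44 ± 25.01) / 9.8, giving t = 1.37 s or t = 6.47 s.
So the shell is at 43.5 m at t = 1.37 s (rising) and t = 6.47 s (falling).

1.37 s and 6.47 s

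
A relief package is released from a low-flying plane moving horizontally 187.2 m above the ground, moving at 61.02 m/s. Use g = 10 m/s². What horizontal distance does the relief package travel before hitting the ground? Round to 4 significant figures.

373.4 m

Initial vertical velocity is zero, so the fall time comes from h = ½ g t²: t = √(2 × 187.2 / 10) = 6.1188 s.
Horizontal motion is uniform at 61.02 m/s, so x = 61.02 × 6.1188 = 373.4 m.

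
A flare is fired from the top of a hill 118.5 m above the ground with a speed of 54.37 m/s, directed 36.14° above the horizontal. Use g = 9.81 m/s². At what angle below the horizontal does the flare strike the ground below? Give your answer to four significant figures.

v_x = 54.37 cos 36.14° = 43.908 m/s.
At impact |v_y| = √(v_y0² + 2 g h) = √(32.065² + 2×9.81×118.5) = 57.906 m/s.
Angle below horizontal = arctan(|v_y| / v_x) = arctan(57.906 / 43.908) = 52.83°.

52.83°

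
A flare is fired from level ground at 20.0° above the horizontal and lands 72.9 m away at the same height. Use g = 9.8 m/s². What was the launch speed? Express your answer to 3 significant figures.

33.3 m/s

On level ground, R = v₀² sin(2θ) / g, so v₀ = √(R g / sin 2θ).
sin(2 × 20.0°) = 0.6428.
v₀ = √(72.9 × 9.8 / 0.6428) = √1111 = 33.3 m/s.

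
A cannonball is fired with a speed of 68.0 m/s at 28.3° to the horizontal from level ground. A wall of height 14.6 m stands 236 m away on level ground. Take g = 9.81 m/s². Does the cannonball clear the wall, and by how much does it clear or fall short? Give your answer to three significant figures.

Yes — it clears the wall by 36.3 m.

v_x = 68.0 cos 28.3° = 59.87 m/s; v_y0 = 68.0 sin 28.3° = 32.24 m/s.
Time to reach the wall: t = 236 / 59.87 = 3.942 s.
Height at that point: y = 32.24×3.942 − 4.905×3.942² = 50.87 m.
That is 50.87 − 14.6 = 36.3 m above the top of the wall, so the cannonball clears it.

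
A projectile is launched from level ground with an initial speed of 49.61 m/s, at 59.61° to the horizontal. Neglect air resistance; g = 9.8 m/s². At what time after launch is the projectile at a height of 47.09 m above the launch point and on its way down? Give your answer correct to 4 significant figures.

7.442 s

v_y0 = 49.61 sin 59.61° = 42.794 m/s.
Set y = v_y0 t − ½ g t² = 47.09: 4.900 t² − 42.794 t + 47.09 = 0.
t = [42.794 ± √(1831.3 − 922.96)] / 9.8 = (42.794 ± 30.139) / 9.8, giving t = 1.291 s or t = 7.442 s.
On the way down corresponds to the larger root: t = 7.442 s.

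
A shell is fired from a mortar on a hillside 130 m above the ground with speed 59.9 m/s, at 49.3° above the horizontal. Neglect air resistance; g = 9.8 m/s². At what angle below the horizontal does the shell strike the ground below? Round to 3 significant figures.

v_x = 59.9 cos 49.3° = 39.06 m/s.
At impact |v_y| = √(v_y0² + 2 g h) = √(45.41² + 2×9.8×130) = 67.90 m/s.
Angle below horizontal = arctan(|v_y| / v_x) = arctan(67.90 / 39.06) = 60.1°.

60.1°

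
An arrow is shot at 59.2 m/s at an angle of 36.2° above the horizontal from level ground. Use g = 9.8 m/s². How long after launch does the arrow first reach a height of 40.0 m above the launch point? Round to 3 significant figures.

v_y0 = 59.2 sin 36.2° = 34.96 m/s.
Set y = v_y0 t − ½ g t² = 40.0: 4.900 t² − 34.96 t + 40.0 = 0.
t = [34.96 ± √(1222 − 784.0)] / 9.8 = (34.96 ± 20.93) / 9.8, giving t = 1.43 s or t = 5.70 s.
The arrow is on the way up at the first time, so t = 1.43 s.

1.43 s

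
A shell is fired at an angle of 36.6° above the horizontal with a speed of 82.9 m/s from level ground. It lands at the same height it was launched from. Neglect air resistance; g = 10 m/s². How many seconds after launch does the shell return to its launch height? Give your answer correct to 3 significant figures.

Vertical component: v_y = 82.9 sin 36.6° = 49.43 m/s.
For a projectile landing at launch height, time of flight is t = 2 v_y / g = 2 × 49.43 / 10 = 9.89 s.

9.89 s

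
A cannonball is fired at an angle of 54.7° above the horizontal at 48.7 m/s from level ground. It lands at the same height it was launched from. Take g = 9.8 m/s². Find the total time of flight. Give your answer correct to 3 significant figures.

8.11 s

Vertical component: v_y = 48.7 sin 54.7° = 39.75 m/s.
For a projectile landing at launch height, time of flight is t = 2 v_y / g = 2 × 39.75 / 9.8 = 8.11 s.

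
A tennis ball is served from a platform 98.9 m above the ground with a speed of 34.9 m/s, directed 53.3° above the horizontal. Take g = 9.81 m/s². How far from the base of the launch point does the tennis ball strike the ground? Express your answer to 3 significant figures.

Components: v_x = 34.9 cos 53.3° = 20.86 m/s, v_y = 34.9 sin 53.3° = 27.98 m/s.
Vertical: 0 = 98.9 + 27.98 t − ½(9.81) t² ⇒ 4.905 t² − 27.98 t − 98.9 = 0.
t = [27.98 + √(782.9 + 1940)] / 9.810 = 8.171 s.
Horizontal: R = v_x · t = 20.86 × 8.171 = 170 m.

170 m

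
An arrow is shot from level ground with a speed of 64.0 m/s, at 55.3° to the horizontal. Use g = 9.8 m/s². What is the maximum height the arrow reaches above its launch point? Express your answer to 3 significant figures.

141 m

Vertical component of launch velocity: v_y = 64.0 sin 55.3° = 52.62 m/s.
At the highest point the vertical velocity is zero, so v_y² = 2 g h_max.
h_max = (52.62)² / (2 × 9.8) = 2769 / 19.60 = 141 m.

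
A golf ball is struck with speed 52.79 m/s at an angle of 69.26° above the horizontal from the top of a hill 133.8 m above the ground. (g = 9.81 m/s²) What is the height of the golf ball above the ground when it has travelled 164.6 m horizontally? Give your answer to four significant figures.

v_x = 52.79 cos 69.26° = 18.694 m/s, v_y0 = 52.79 sin 69.26° = 49.369 m/s.
Time to reach x = 164.6 m: t = x / v_x = 164.6 / 18.694 = 8.8050 s.
y = 133.8 + v_y0 t − ½ g t² = 133.8 + 49.369×8.8050 − 4.905×8.8050² = 188.2 m.

188.2 m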